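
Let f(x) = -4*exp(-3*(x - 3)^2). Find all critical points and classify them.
f'(x) = 24*(x - 3)*exp(-3*(x - 3)^2)

Solve f'(x) = 0:
  f'(x) = (24*x - 72)·exp(-3*(x - 3)^2) and exp(-3*(x - 3)^2) > 0 for every x, so f'(x) = 0 ⇔ 24*x - 72 = 0.
  Factor: 24*x - 72 = 24*(x - 3) = 0.
  ⇒ x = 3

f''(x) = 24*(1 - 6*(x - 3)^2)*exp(-3*(x - 3)^2)
Second-derivative test at each critical point:
  f''(3) = 24 > 0 → local minimum

Critical points: x = 3 (local minimum)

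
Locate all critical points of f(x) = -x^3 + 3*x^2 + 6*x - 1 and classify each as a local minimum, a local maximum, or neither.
f'(x) = -3*x^2 + 6*x + 6

Solve f'(x) = 0:
  Factor: -3*x^2 + 6*x + 6 = -3*(x^2 - 2*x - 2); x^2 - 2*x - 2 = 0 has no rational roots; quadratic formula: x = (2 ± √12)/2.
  ⇒ x = 1 - sqrt(3) ≈ -0.7321, 1 + sqrt(3) ≈ 2.7321

f''(x) = 6 - 6*x
Second-derivative test at each critical point:
  f''(-0.7321) = 10.3923 > 0 → local minimum
  f''(2.7321) = -10.3923 < 0 → local maximum

Critical points: x = 1 - sqrt(3) ≈ -0.7321 (local minimum); x = 1 + sqrt(3) ≈ 2.7321 (local maximum)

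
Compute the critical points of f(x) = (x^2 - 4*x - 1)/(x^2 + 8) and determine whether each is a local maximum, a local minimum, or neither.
f'(x) = 2*(2*x^2 + 9*x - 16)/(x^4 + 16*x^2 + 64)

Solve f'(x) = 0:
  f'(x) = 2*(2*x^2 + 9*x - 16)/(x^2 + 8)^2; the denominator is positive wherever f is defined, so f'(x) = 0 ⇔ 4*x^2 + 18*x - 32 = 0.
  Factor: 4*x^2 + 18*x - 32 = 2*(2*x^2 + 9*x - 16); 2*x^2 + 9*x - 16 = 0 has no rational roots; quadratic formula: x = (-9 ± √209)/4.
  ⇒ x = -sqrt(209)/4 - 9/4 ≈ -5.8642, -9/4 + sqrt(209)/4 ≈ 1.3642

f''(x) = 2*(-4*x^3 - 27*x^2 + 96*x + 72)/(x^6 + 24*x^4 + 192*x^2 + 512)
Second-derivative test at each critical point:
  f''(-5.8642) = -0.0161 < 0 → local maximum
  f''(1.3642) = 0.2973 > 0 → local minimum

Critical points: x = -sqrt(209)/4 - 9/4 ≈ -5.8642 (local maximum); x = -9/4 + sqrt(209)/4 ≈ 1.3642 (local minimum)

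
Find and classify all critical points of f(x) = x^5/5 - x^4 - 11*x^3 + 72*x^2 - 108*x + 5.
f'(x) = x^4 - 4*x^3 - 33*x^2 + 144*x - 108

Solve f'(x) = 0:
  Factor: x^4 - 4*x^3 - 33*x^2 + 144*x - 108 = (x - 6)*(x - 3)*(x - 1)*(x + 6) = 0.
  ⇒ x = -6, 1, 3, 6

f''(x) = 4*x^3 - 12*x^2 - 66*x + 144
Second-derivative test at each critical point:
  f''(-6) = -756 < 0 → local maximum
  f''(1) = 70 > 0 → local minimum
  f''(3) = -54 < 0 → local maximum
  f''(6) = 180 > 0 → local minimum

Critical points: x = -6 (local maximum); x = 1 (local minimum); x = 3 (local maximum); x = 6 (local minimum)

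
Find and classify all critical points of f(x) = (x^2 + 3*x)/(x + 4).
f'(x) = (x^2 + 8*x + 12)/(x^2 + 8*x + 16)

Solve f'(x) = 0:
  f'(x) = (x + 2)*(x + 6)/(x + 4)^2; the denominator is positive wherever f is defined, so f'(x) = 0 ⇔ x^2 + 8*x + 12 = 0.
  Factor: x^2 + 8*x + 12 = (x + 2)*(x + 6) = 0.
  ⇒ x = -6, -2

f''(x) = 8/(x^3 + 12*x^2 + 48*x + 64)
Second-derivative test at each critical point:
  f''(-6) = -1 < 0 → local maximum
  f''(-2) = 1 > 0 → local minimum

Critical points: x = -6 (local maximum); x = -2 (local minimum)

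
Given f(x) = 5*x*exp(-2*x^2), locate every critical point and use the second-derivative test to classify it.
f'(x) = 5*(1 - 4*x^2)*exp(-2*x^2)

Solve f'(x) = 0:
  f'(x) = (5 - 20*x^2)·exp(-2*x^2) and exp(-2*x^2) > 0 for every x, so f'(x) = 0 ⇔ 5 - 20*x^2 = 0.
  Factor: 5 - 20*x^2 = -5*(2*x - 1)*(2*x + 1) = 0.
  ⇒ x = -1/2, 1/2

f''(x) = (80*x^3 - 60*x)*exp(-2*x^2)
Second-derivative test at each critical point:
  f''(-1/2) = 12.1306 > 0 → local minimum
  f''(1/2) = -12.1306 < 0 → local maximum

Critical points: x = -1/2 (local minimum); x = 1/2 (local maximum)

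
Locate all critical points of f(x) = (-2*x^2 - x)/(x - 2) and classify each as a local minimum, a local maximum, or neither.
f'(x) = 2*(-x^2 + 4*x + 1)/(x^2 - 4*x + 4)

Solve f'(x) = 0:
  f'(x) = -2*(x^2 - 4*x - 1)/(x - 2)^2; the denominator is positive wherever f is defined, so f'(x) = 0 ⇔ -2*x^2 + 8*x + 2 = 0.
  Factor: -2*x^2 + 8*x + 2 = -2*(x^2 - 4*x - 1); x^2 - 4*x - 1 = 0 has no rational roots; quadratic formula: x = (4 ± √20)/2.
  ⇒ x = 2 - sqrt(5) ≈ -0.2361, 2 + sqrt(5) ≈ 4.2361

f''(x) = -20/(x^3 - 6*x^2 + 12*x - 8)
Second-derivative test at each critical point:
  f''(-0.2361) = 1.7889 > 0 → local minimum
  f''(4.2361) = -1.7889 < 0 → local maximum

Critical points: x = 2 - sqrt(5) ≈ -0.2361 (local minimum); x = 2 + sqrt(5) ≈ 4.2361 (local maximum)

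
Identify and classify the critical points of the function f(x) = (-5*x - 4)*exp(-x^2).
f'(x) = (2*x*(5*x + 4) - 5)*exp(-x^2)

Solve f'(x) = 0:
  f'(x) = (10*x^2 + 8*x - 5)·exp(-x^2) and exp(-x^2) > 0 for every x, so f'(x) = 0 ⇔ 10*x^2 + 8*x - 5 = 0.
  10*x^2 + 8*x - 5 = 0 has no rational roots; quadratic formula: x = (-8 ± √264)/20.
  ⇒ x = -sqrt(66)/10 - 2/5 ≈ -1.2124, -2/5 + sqrt(66)/10 ≈ 0.4124

f''(x) = 2*(-10*x^3 - 8*x^2 + 15*x + 4)*exp(-x^2)
Second-derivative test at each critical point:
  f''(-1.2124) = -3.7361 < 0 → local maximum
  f''(0.4124) = 13.7069 > 0 → local minimum

Critical points: x = -sqrt(66)/10 - 2/5 ≈ -1.2124 (local maximum); x = -2/5 + sqrt(66)/10 ≈ 0.4124 (local minimum)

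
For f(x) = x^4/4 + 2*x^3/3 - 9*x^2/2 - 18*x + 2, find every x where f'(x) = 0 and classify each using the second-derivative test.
f'(x) = x^3 + 2*x^2 - 9*x - 18

Solve f'(x) = 0:
  Factor: x^3 + 2*x^2 - 9*x - 18 = (x - 3)*(x + 2)*(x + 3) = 0.
  ⇒ x = -3, -2, 3

f''(x) = 3*x^2 + 4*x - 9
Second-derivative test at each critical point:
  f''(-3) = 6 > 0 → local minimum
  f''(-2) = -5 < 0 → local maximum
  f''(3) = 30 > 0 → local minimum

Critical points: x = -3 (local minimum); x = -2 (local maximum); x = 3 (local minimum)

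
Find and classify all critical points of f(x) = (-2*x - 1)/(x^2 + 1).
f'(x) = 2*(x^2 + x - 1)/(x^4 + 2*x^2 + 1)

Solve f'(x) = 0:
  f'(x) = 2*(x^2 + x - 1)/(x^2 + 1)^2; the denominator is positive wherever f is defined, so f'(x) = 0 ⇔ 2*x^2 + 2*x - 2 = 0.
  Factor: 2*x^2 + 2*x - 2 = 2*(x^2 + x - 1); x^2 + x - 1 = 0 has no rational roots; quadratic formula: x = (-1 ± √5)/2.
  ⇒ x = -sqrt(5)/2 - 1/2 ≈ -1.6180, -1/2 + sqrt(5)/2 ≈ 0.6180

f''(x) = 2*(-4*x^2*(2*x + 1) + (6*x + 1)*(x^2 + 1))/(x^2 + 1)^3
Second-derivative test at each critical point:
  f''(-1.6180) = -0.3416 < 0 → local maximum
  f''(0.6180) = 2.3416 > 0 → local minimum

Critical points: x = -sqrt(5)/2 - 1/2 ≈ -1.6180 (local maximum); x = -1/2 + sqrt(5)/2 ≈ 0.6180 (local minimum)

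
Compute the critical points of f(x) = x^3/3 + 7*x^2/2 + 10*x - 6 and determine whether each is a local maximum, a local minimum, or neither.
f'(x) = x^2 + 7*x + 10

Solve f'(x) = 0:
  Factor: x^2 + 7*x + 10 = (x + 2)*(x + 5) = 0.
  ⇒ x = -5, -2

f''(x) = 2*x + 7
Second-derivative test at each critical point:
  f''(-5) = -3 < 0 → local maximum
  f''(-2) = 3 > 0 → local minimum

Critical points: x = -5 (local maximum); x = -2 (local minimum)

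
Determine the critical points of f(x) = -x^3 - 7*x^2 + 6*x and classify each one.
f'(x) = -3*x^2 - 14*x + 6

Solve f'(x) = 0:
  3*x^2 + 14*x - 6 = 0 has no rational roots; quadratic formula: x = (-14 ± √268)/6.
  ⇒ x = -sqrt(67)/3 - 7/3 ≈ -5.0618, -7/3 + sqrt(67)/3 ≈ 0.3951

f''(x) = -6*x - 14
Second-derivative test at each critical point:
  f''(-5.0618) = 16.3707 > 0 → local minimum
  f''(0.3951) = -16.3707 < 0 → local maximum

Critical points: x = -sqrt(67)/3 - 7/3 ≈ -5.0618 (local minimum); x = -7/3 + sqrt(67)/3 ≈ 0.3951 (local maximum)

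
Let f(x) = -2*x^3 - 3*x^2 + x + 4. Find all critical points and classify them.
f'(x) = -6*x^2 - 6*x + 1

Solve f'(x) = 0:
  6*x^2 + 6*x - 1 = 0 has no rational roots; quadratic formula: x = (-6 ± √60)/12.
  ⇒ x = -sqrt(15)/6 - 1/2 ≈ -1.1455, -1/2 + sqrt(15)/6 ≈ 0.1455

f''(x) = -12*x - 6
Second-derivative test at each critical point:
  f''(-1.1455) = 7.7460 > 0 → local minimum
  f''(0.1455) = -7.7460 < 0 → local maximum

Critical points: x = -sqrt(15)/6 - 1/2 ≈ -1.1455 (local minimum); x = -1/2 + sqrt(15)/6 ≈ 0.1455 (local maximum)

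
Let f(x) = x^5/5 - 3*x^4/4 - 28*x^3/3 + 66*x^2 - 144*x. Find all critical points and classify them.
f'(x) = x^4 - 3*x^3 - 28*x^2 + 132*x - 144

Solve f'(x) = 0:
  Factor: x^4 - 3*x^3 - 28*x^2 + 132*x - 144 = (x - 4)*(x - 3)*(x - 2)*(x + 6) = 0.
  ⇒ x = -6, 2, 3, 4

f''(x) = 4*x^3 - 9*x^2 - 56*x + 132
Second-derivative test at each critical point:
  f''(-6) = -720 < 0 → local maximum
  f''(2) = 16 > 0 → local minimum
  f''(3) = -9 < 0 → local maximum
  f''(4) = 20 > 0 → local minimum

Critical points: x = -6 (local maximum); x = 2 (local minimum); x = 3 (local maximum); x = 4 (local minimum)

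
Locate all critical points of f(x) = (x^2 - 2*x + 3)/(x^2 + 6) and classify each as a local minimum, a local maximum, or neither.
f'(x) = 2*(x^2 + 3*x - 6)/(x^4 + 12*x^2 + 36)

Solve f'(x) = 0:
  f'(x) = 2*(x^2 + 3*x - 6)/(x^2 + 6)^2; the denominator is positive wherever f is defined, so f'(x) = 0 ⇔ 2*x^2 + 6*x - 12 = 0.
  Factor: 2*x^2 + 6*x - 12 = 2*(x^2 + 3*x - 6); x^2 + 3*x - 6 = 0 has no rational roots; quadratic formula: x = (-3 ± √33)/2.
  ⇒ x = -sqrt(33)/2 - 3/2 ≈ -4.3723, -3/2 + sqrt(33)/2 ≈ 1.3723

f''(x) = 2*(-2*x^3 - 9*x^2 + 36*x + 18)/(x^6 + 18*x^4 + 108*x^2 + 216)
Second-derivative test at each critical point:
  f''(-4.3723) = -0.0182 < 0 → local maximum
  f''(1.3723) = 0.1849 > 0 → local minimum

Critical points: x = -sqrt(33)/2 - 3/2 ≈ -4.3723 (local maximum); x = -3/2 + sqrt(33)/2 ≈ 1.3723 (local minimum)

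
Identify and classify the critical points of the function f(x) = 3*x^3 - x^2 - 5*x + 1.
f'(x) = 9*x^2 - 2*x - 5

Solve f'(x) = 0:
  9*x^2 - 2*x - 5 = 0 has no rational roots; quadratic formula: x = (2 ± √184)/18.
  ⇒ x = 1/9 - sqrt(46)/9 ≈ -0.6425, 1/9 + sqrt(46)/9 ≈ 0.8647

f''(x) = 18*x - 2
Second-derivative test at each critical point:
  f''(-0.6425) = -13.5647 < 0 → local maximum
  f''(0.8647) = 13.5647 > 0 → local minimum

Critical points: x = 1/9 - sqrt(46)/9 ≈ -0.6425 (local maximum); x = 1/9 + sqrt(46)/9 ≈ 0.8647 (local minimum)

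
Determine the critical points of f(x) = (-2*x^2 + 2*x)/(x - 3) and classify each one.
f'(x) = 2*(-x^2 + 6*x - 3)/(x^2 - 6*x + 9)

Solve f'(x) = 0:
  f'(x) = -2*(x^2 - 6*x + 3)/(x - 3)^2; the denominator is positive wherever f is defined, so f'(x) = 0 ⇔ -2*x^2 + 12*x - 6 = 0.
  Factor: -2*x^2 + 12*x - 6 = -2*(x^2 - 6*x + 3); x^2 - 6*x + 3 = 0 has no rational roots; quadratic formula: x = (6 ± √24)/2.
  ⇒ x = 3 - sqrt(6) ≈ 0.5505, sqrt(6) + 3 ≈ 5.4495

f''(x) = -24/(x^3 - 9*x^2 + 27*x - 27)
Second-derivative test at each critical point:
  f''(0.5505) = 1.6330 > 0 → local minimum
  f''(5.4495) = -1.6330 < 0 → local maximum

Critical points: x = 3 - sqrt(6) ≈ 0.5505 (local minimum); x = sqrt(6) + 3 ≈ 5.4495 (local maximum)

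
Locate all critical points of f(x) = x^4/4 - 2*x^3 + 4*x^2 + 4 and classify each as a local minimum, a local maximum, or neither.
f'(x) = x*(x^2 - 6*x + 8)

Solve f'(x) = 0:
  Factor: x^3 - 6*x^2 + 8*x = x*(x - 4)*(x - 2) = 0.
  ⇒ x = 0, 2, 4

f''(x) = 3*x^2 - 12*x + 8
Second-derivative test at each critical point:
  f''(0) = 8 > 0 → local minimum
  f''(2) = -4 < 0 → local maximum
  f''(4) = 8 > 0 → local minimum

Critical points: x = 0 (local minimum); x = 2 (local maximum); x = 4 (local minimum)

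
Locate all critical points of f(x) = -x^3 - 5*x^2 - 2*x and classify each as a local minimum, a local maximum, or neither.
f'(x) = -3*x^2 - 10*x - 2

Solve f'(x) = 0:
  3*x^2 + 10*x + 2 = 0 has no rational roots; quadratic formula: x = (-10 ± √76)/6.
  ⇒ x = -5/3 - sqrt(19)/3 ≈ -3.1196, -5/3 + sqrt(19)/3 ≈ -0.2137

f''(x) = -6*x - 10
Second-derivative test at each critical point:
  f''(-3.1196) = 8.7178 > 0 → local minimum
  f''(-0.2137) = -8.7178 < 0 → local maximum

Critical points: x = -5/3 - sqrt(19)/3 ≈ -3.1196 (local minimum); x = -5/3 + sqrt(19)/3 ≈ -0.2137 (local maximum)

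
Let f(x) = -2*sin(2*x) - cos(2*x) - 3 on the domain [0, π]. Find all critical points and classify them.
f'(x) = 2*sin(2*x) - 4*cos(2*x)

Solve f'(x) = 0 on [0, π]:
  f'(x) = 0 ⇔ -2*cos(2*x) = -sin(2*x) ⇔ tan(2*x) = 2, i.e. 2*x = arctan(2) + nπ; keep the solutions lying in [0, π].
  ⇒ x = atan(2)/2 ≈ 0.5536, atan(2)/2 + pi/2 ≈ 2.1244

f''(x) = 8*sin(2*x) + 4*cos(2*x)
Second-derivative test at each critical point:
  f''(0.5536) = 8.9443 > 0 → local minimum
  f''(2.1244) = -8.9443 < 0 → local maximum

Critical points: x = atan(2)/2 ≈ 0.5536 (local minimum); x = atan(2)/2 + pi/2 ≈ 2.1244 (local maximum)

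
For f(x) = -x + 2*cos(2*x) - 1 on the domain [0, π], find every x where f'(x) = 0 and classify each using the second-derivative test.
f'(x) = -4*sin(2*x) - 1

Solve f'(x) = 0 on [0, π]:
  f'(x) = 0 ⇔ sin(2*x) = -1/4, i.e. 2*x = arcsin(-1/4) + 2nπ or 2*x = π − arcsin(-1/4) + 2nπ; keep the solutions lying in [0, π].
  ⇒ x = asin(1/4)/2 + pi/2 ≈ 1.6971, pi - asin(1/4)/2 ≈ 3.0153

f''(x) = -8*cos(2*x)
Second-derivative test at each critical point:
  f''(1.6971) = 7.7460 > 0 → local minimum
  f''(3.0153) = -7.7460 < 0 → local maximum

Critical points: x = asin(1/4)/2 + pi/2 ≈ 1.6971 (local minimum); x = pi - asin(1/4)/2 ≈ 3.0153 (local maximum)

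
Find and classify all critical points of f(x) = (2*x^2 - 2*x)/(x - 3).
f'(x) = 2*(x^2 - 6*x + 3)/(x^2 - 6*x + 9)

Solve f'(x) = 0:
  f'(x) = 2*(x^2 - 6*x + 3)/(x - 3)^2; the denominator is positive wherever f is defined, so f'(x) = 0 ⇔ 2*x^2 - 12*x + 6 = 0.
  Factor: 2*x^2 - 12*x + 6 = 2*(x^2 - 6*x + 3); x^2 - 6*x + 3 = 0 has no rational roots; quadratic formula: x = (6 ± √24)/2.
  ⇒ x = 3 - sqrt(6) ≈ 0.5505, sqrt(6) + 3 ≈ 5.4495

f''(x) = 24/(x^3 - 9*x^2 + 27*x - 27)
Second-derivative test at each critical point:
  f''(0.5505) = -1.6330 < 0 → local maximum
  f''(5.4495) = 1.6330 > 0 → local minimum

Critical points: x = 3 - sqrt(6) ≈ 0.5505 (local maximum); x = sqrt(6) + 3 ≈ 5.4495 (local minimum)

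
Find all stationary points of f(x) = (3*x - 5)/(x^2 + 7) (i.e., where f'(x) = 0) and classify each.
f'(x) = (-3*x^2 + 10*x + 21)/(x^4 + 14*x^2 + 49)

Solve f'(x) = 0:
  f'(x) = -(3*x^2 - 10*x - 21)/(x^2 + 7)^2; the denominator is positive wherever f is defined, so f'(x) = 0 ⇔ -3*x^2 + 10*x + 21 = 0.
  3*x^2 - 10*x - 21 = 0 has no rational roots; quadratic formula: x = (10 ± √352)/6.
  ⇒ x = 5/3 - 2*sqrt(22)/3 ≈ -1.4603, 5/3 + 2*sqrt(22)/3 ≈ 4.7936

f''(x) = 2*(4*x^2*(3*x - 5) + (5 - 9*x)*(x^2 + 7))/(x^2 + 7)^3
Second-derivative test at each critical point:
  f''(-1.4603) = 0.2250 > 0 → local minimum
  f''(4.7936) = -0.0209 < 0 → local maximum

Critical points: x = 5/3 - 2*sqrt(22)/3 ≈ -1.4603 (local minimum); x = 5/3 + 2*sqrt(22)/3 ≈ 4.7936 (local maximum)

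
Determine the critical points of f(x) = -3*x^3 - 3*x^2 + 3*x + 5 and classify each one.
f'(x) = -9*x^2 - 6*x + 3

Solve f'(x) = 0:
  Factor: -9*x^2 - 6*x + 3 = -3*(x + 1)*(3*x - 1) = 0.
  ⇒ x = -1, 1/3

f''(x) = -18*x - 6
Second-derivative test at each critical point:
  f''(-1) = 12 > 0 → local minimum
  f''(1/3) = -12 < 0 → local maximum

Critical points: x = -1 (local minimum); x = 1/3 (local maximum)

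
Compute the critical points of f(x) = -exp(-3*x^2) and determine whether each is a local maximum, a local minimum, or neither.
f'(x) = 6*x*exp(-3*x^2)

Solve f'(x) = 0:
  f'(x) = (6*x)·exp(-3*x^2) and exp(-3*x^2) > 0 for every x, so f'(x) = 0 ⇔ 6*x = 0.
  6*x = 0.
  ⇒ x = 0

f''(x) = 6*(1 - 6*x^2)*exp(-3*x^2)
Second-derivative test at each critical point:
  f''(0) = 6 > 0 → local minimum

Critical points: x = 0 (local minimum)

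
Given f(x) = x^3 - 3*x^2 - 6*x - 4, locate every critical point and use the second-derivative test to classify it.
f'(x) = 3*x^2 - 6*x - 6

Solve f'(x) = 0:
  Factor: 3*x^2 - 6*x - 6 = 3*(x^2 - 2*x - 2); x^2 - 2*x - 2 = 0 has no rational roots; quadratic formula: x = (2 ± √12)/2.
  ⇒ x = 1 - sqrt(3) ≈ -0.7321, 1 + sqrt(3) ≈ 2.7321

f''(x) = 6*x - 6
Second-derivative test at each critical point:
  f''(-0.7321) = -10.3923 < 0 → local maximum
  f''(2.7321) = 10.3923 > 0 → local minimum

Critical points: x = 1 - sqrt(3) ≈ -0.7321 (local maximum); x = 1 + sqrt(3) ≈ 2.7321 (local minimum)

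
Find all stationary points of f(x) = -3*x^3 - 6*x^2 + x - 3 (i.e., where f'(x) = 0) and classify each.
f'(x) = -9*x^2 - 12*x + 1

Solve f'(x) = 0:
  9*x^2 + 12*x - 1 = 0 has no rational roots; quadratic formula: x = (-12 ± √180)/18.
  ⇒ x = -sqrt(5)/3 - 2/3 ≈ -1.4120, -2/3 + sqrt(5)/3 ≈ 0.0787

f''(x) = -18*x - 12
Second-derivative test at each critical point:
  f''(-1.4120) = 13.4164 > 0 → local minimum
  f''(0.0787) = -13.4164 < 0 → local maximum

Critical points: x = -sqrt(5)/3 - 2/3 ≈ -1.4120 (local minimum); x = -2/3 + sqrt(5)/3 ≈ 0.0787 (local maximum)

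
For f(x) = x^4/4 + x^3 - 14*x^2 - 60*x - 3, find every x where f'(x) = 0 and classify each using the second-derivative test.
f'(x) = x^3 + 3*x^2 - 28*x - 60

Solve f'(x) = 0:
  Factor: x^3 + 3*x^2 - 28*x - 60 = (x - 5)*(x + 2)*(x + 6) = 0.
  ⇒ x = -6, -2, 5

f''(x) = 3*x^2 + 6*x - 28
Second-derivative test at each critical point:
  f''(-6) = 44 > 0 → local minimum
  f''(-2) = -28 < 0 → local maximum
  f''(5) = 77 > 0 → local minimum

Critical points: x = -6 (local minimum); x = -2 (local maximum); x = 5 (local minimum)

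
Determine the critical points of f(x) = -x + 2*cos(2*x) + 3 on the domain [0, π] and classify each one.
f'(x) = -4*sin(2*x) - 1

Solve f'(x) = 0 on [0, π]:
  f'(x) = 0 ⇔ sin(2*x) = -1/4, i.e. 2*x = arcsin(-1/4) + 2nπ or 2*x = π − arcsin(-1/4) + 2nπ; keep the solutions lying in [0, π].
  ⇒ x = asin(1/4)/2 + pi/2 ≈ 1.6971, pi - asin(1/4)/2 ≈ 3.0153

f''(x) = -8*cos(2*x)
Second-derivative test at each critical point:
  f''(1.6971) = 7.7460 > 0 → local minimum
  f''(3.0153) = -7.7460 < 0 → local maximum

Critical points: x = asin(1/4)/2 + pi/2 ≈ 1.6971 (local minimum); x = pi - asin(1/4)/2 ≈ 3.0153 (local maximum)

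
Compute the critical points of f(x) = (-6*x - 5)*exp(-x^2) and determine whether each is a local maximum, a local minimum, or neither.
f'(x) = 2*(x*(6*x + 5) - 3)*exp(-x^2)

Solve f'(x) = 0:
  f'(x) = (12*x^2 + 10*x - 6)·exp(-x^2) and exp(-x^2) > 0 for every x, so f'(x) = 0 ⇔ 12*x^2 + 10*x - 6 = 0.
  Factor: 12*x^2 + 10*x - 6 = 2*(6*x^2 + 5*x - 3); 6*x^2 + 5*x - 3 = 0 has no rational roots; quadratic formula: x = (-5 ± √97)/12.
  ⇒ x = -sqrt(97)/12 - 5/12 ≈ -1.2374, -5/12 + sqrt(97)/12 ≈ 0.4041

f''(x) = 2*(-12*x^3 - 10*x^2 + 18*x + 5)*exp(-x^2)
Second-derivative test at each critical point:
  f''(-1.2374) = -4.2603 < 0 → local maximum
  f''(0.4041) = 16.7304 > 0 → local minimum

Critical points: x = -sqrt(97)/12 - 5/12 ≈ -1.2374 (local maximum); x = -5/12 + sqrt(97)/12 ≈ 0.4041 (local minimum)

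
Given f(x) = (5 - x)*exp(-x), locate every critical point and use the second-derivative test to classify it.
f'(x) = (x - 6)*exp(-x)

Solve f'(x) = 0:
  f'(x) = (x - 6)·exp(-x) and exp(-x) > 0 for every x, so f'(x) = 0 ⇔ x - 6 = 0.
  x - 6 = 0.
  ⇒ x = 6

f''(x) = (7 - x)*exp(-x)
Second-derivative test at each critical point:
  f''(6) = 0.0025 > 0 → local minimum

Critical points: x = 6 (local minimum)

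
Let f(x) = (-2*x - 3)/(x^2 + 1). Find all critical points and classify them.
f'(x) = 2*(x^2 + 3*x - 1)/(x^4 + 2*x^2 + 1)

Solve f'(x) = 0:
  f'(x) = 2*(x^2 + 3*x - 1)/(x^2 + 1)^2; the denominator is positive wherever f is defined, so f'(x) = 0 ⇔ 2*x^2 + 6*x - 2 = 0.
  Factor: 2*x^2 + 6*x - 2 = 2*(x^2 + 3*x - 1); x^2 + 3*x - 1 = 0 has no rational roots; quadratic formula: x = (-3 ± √13)/2.
  ⇒ x = -sqrt(13)/2 - 3/2 ≈ -3.3028, -3/2 + sqrt(13)/2 ≈ 0.3028

f''(x) = 2*(-4*x^2*(2*x + 3) + 3*(2*x + 1)*(x^2 + 1))/(x^2 + 1)^3
Second-derivative test at each critical point:
  f''(-3.3028) = -0.0509 < 0 → local maximum
  f''(0.3028) = 6.0509 > 0 → local minimum

Critical points: x = -sqrt(13)/2 - 3/2 ≈ -3.3028 (local maximum); x = -3/2 + sqrt(13)/2 ≈ 0.3028 (local minimum)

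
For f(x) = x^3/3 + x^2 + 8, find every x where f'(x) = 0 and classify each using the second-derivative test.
f'(x) = x*(x + 2)

Solve f'(x) = 0:
  Factor: x^2 + 2*x = x*(x + 2) = 0.
  ⇒ x = -2, 0

f''(x) = 2*x + 2
Second-derivative test at each critical point:
  f''(-2) = -2 < 0 → local maximum
  f''(0) = 2 > 0 → local minimum

Critical points: x = -2 (local maximum); x = 0 (local minimum)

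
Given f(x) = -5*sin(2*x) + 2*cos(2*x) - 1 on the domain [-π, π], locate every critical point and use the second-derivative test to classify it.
f'(x) = -4*sin(2*x) - 10*cos(2*x)

Solve f'(x) = 0 on [-π, π]:
  f'(x) = 0 ⇔ -5*cos(2*x) = 2*sin(2*x) ⇔ tan(2*x) = -5/2, i.e. 2*x = arctan(-5/2) + nπ; keep the solutions lying in [-π, π].
  ⇒ x = -pi/2 - atan(5/2)/2 ≈ -2.1659, -atan(5/2)/2 ≈ -0.5951, -atan(5/2)/2 + pi/2 ≈ 0.9757, pi - atan(5/2)/2 ≈ 2.5464

f''(x) = 20*sin(2*x) - 8*cos(2*x)
Second-derivative test at each critical point:
  f''(-2.1659) = 21.5407 > 0 → local minimum
  f''(-0.5951) = -21.5407 < 0 → local maximum
  f''(0.9757) = 21.5407 > 0 → local minimum
  f''(2.5464) = -21.5407 < 0 → local maximum

Critical points: x = -pi/2 - atan(5/2)/2 ≈ -2.1659 (local minimum); x = -atan(5/2)/2 ≈ -0.5951 (local maximum); x = -atan(5/2)/2 + pi/2 ≈ 0.9757 (local minimum); x = pi - atan(5/2)/2 ≈ 2.5464 (local maximum)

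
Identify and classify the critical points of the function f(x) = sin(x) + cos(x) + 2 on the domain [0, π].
f'(x) = -sin(x) + cos(x)

Solve f'(x) = 0 on [0, π]:
  f'(x) = 0 ⇔ cos(x) = sin(x) ⇔ tan(x) = 1, i.e. x = arctan(1) + nπ; keep the solutions lying in [0, π].
  ⇒ x = pi/4 ≈ 0.7854

f''(x) = -sin(x) - cos(x)
Second-derivative test at each critical point:
  f''(0.7854) = -1.4142 < 0 → local maximum

Critical points: x = pi/4 ≈ 0.7854 (local maximum)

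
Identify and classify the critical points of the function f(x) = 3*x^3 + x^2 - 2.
f'(x) = x*(9*x + 2)

Solve f'(x) = 0:
  Factor: 9*x^2 + 2*x = x*(9*x + 2) = 0.
  ⇒ x = -2/9, 0

f''(x) = 18*x + 2
Second-derivative test at each critical point:
  f''(-2/9) = -2 < 0 → local maximum
  f''(0) = 2 > 0 → local minimum

Critical points: x = -2/9 (local maximum); x = 0 (local minimum)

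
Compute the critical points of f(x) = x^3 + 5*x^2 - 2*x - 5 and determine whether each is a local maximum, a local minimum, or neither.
f'(x) = 3*x^2 + 10*x - 2

Solve f'(x) = 0:
  3*x^2 + 10*x - 2 = 0 has no rational roots; quadratic formula: x = (-10 ± √124)/6.
  ⇒ x = -sqrt(31)/3 - 5/3 ≈ -3.5226, -5/3 + sqrt(31)/3 ≈ 0.1893

f''(x) = 6*x + 10
Second-derivative test at each critical point:
  f''(-3.5226) = -11.1355 < 0 → local maximum
  f''(0.1893) = 11.1355 > 0 → local minimum

Critical points: x = -sqrt(31)/3 - 5/3 ≈ -3.5226 (local maximum); x = -5/3 + sqrt(31)/3 ≈ 0.1893 (local minimum)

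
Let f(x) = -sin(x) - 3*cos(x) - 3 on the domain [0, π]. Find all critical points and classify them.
f'(x) = 3*sin(x) - cos(x)

Solve f'(x) = 0 on [0, π]:
  f'(x) = 0 ⇔ -cos(x) = -3*sin(x) ⇔ tan(x) = 1/3, i.e. x = arctan(1/3) + nπ; keep the solutions lying in [0, π].
  ⇒ x = atan(1/3) ≈ 0.3218

f''(x) = sin(x) + 3*cos(x)
Second-derivative test at each critical point:
  f''(0.3218) = 3.1623 > 0 → local minimum

Critical points: x = atan(1/3) ≈ 0.3218 (local minimum)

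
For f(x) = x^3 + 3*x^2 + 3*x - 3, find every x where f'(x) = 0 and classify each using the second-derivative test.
f'(x) = 3*x^2 + 6*x + 3

Solve f'(x) = 0:
  Factor: 3*x^2 + 6*x + 3 = 3*(x + 1)^2 = 0.
  ⇒ x = -1

f''(x) = 6*x + 6
Second-derivative test at each critical point:
  f''(-1) = 0, so the second-derivative test is inconclusive; use the first-derivative test: f'(-5/4) = 0.1875, f'(-3/4) = 0.1875 — f' is positive on both sides (no sign change) → neither a local maximum nor a local minimum

Critical points: x = -1 (neither)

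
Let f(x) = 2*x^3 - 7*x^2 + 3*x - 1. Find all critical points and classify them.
f'(x) = 6*x^2 - 14*x + 3

Solve f'(x) = 0:
  6*x^2 - 14*x + 3 = 0 has no rational roots; quadratic formula: x = (14 ± √124)/12.
  ⇒ x = 7/6 - sqrt(31)/6 ≈ 0.2387, sqrt(31)/6 + 7/6 ≈ 2.0946

f''(x) = 12*x - 14
Second-derivative test at each critical point:
  f''(0.2387) = -11.1355 < 0 → local maximum
  f''(2.0946) = 11.1355 > 0 → local minimum

Critical points: x = 7/6 - sqrt(31)/6 ≈ 0.2387 (local maximum); x = sqrt(31)/6 + 7/6 ≈ 2.0946 (local minimum)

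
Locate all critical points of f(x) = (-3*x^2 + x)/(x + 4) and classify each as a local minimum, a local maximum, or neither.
f'(x) = (-3*x^2 - 24*x + 4)/(x^2 + 8*x + 16)

Solve f'(x) = 0:
  f'(x) = -(3*x^2 + 24*x - 4)/(x + 4)^2; the denominator is positive wherever f is defined, so f'(x) = 0 ⇔ -3*x^2 - 24*x + 4 = 0.
  3*x^2 + 24*x - 4 = 0 has no rational roots; quadratic formula: x = (-24 ± √624)/6.
  ⇒ x = -2*sqrt(39)/3 - 4 ≈ -8.1633, -4 + 2*sqrt(39)/3 ≈ 0.1633

f''(x) = -104/(x^3 + 12*x^2 + 48*x + 64)
Second-derivative test at each critical point:
  f''(-8.1633) = 1.4412 > 0 → local minimum
  f''(0.1633) = -1.4412 < 0 → local maximum

Critical points: x = -2*sqrt(39)/3 - 4 ≈ -8.1633 (local minimum); x = -4 + 2*sqrt(39)/3 ≈ 0.1633 (local maximum)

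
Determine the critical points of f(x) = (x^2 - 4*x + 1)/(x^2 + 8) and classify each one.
f'(x) = 2*(2*x^2 + 7*x - 16)/(x^4 + 16*x^2 + 64)

Solve f'(x) = 0:
  f'(x) = 2*(2*x^2 + 7*x - 16)/(x^2 + 8)^2; the denominator is positive wherever f is defined, so f'(x) = 0 ⇔ 4*x^2 + 14*x - 32 = 0.
  Factor: 4*x^2 + 14*x - 32 = 2*(2*x^2 + 7*x - 16); 2*x^2 + 7*x - 16 = 0 has no rational roots; quadratic formula: x = (-7 ± √177)/4.
  ⇒ x = -sqrt(177)/4 - 7/4 ≈ -5.0760, -7/4 + sqrt(177)/4 ≈ 1.5760

f''(x) = 2*(-4*x^3 - 21*x^2 + 96*x + 56)/(x^6 + 24*x^4 + 192*x^2 + 512)
Second-derivative test at each critical point:
  f''(-5.0760) = -0.0233 < 0 → local maximum
  f''(1.5760) = 0.2421 > 0 → local minimum

Critical points: x = -sqrt(177)/4 - 7/4 ≈ -5.0760 (local maximum); x = -7/4 + sqrt(177)/4 ≈ 1.5760 (local minimum)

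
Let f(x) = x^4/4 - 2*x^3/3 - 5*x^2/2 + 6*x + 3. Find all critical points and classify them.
f'(x) = x^3 - 2*x^2 - 5*x + 6

Solve f'(x) = 0:
  Factor: x^3 - 2*x^2 - 5*x + 6 = (x - 3)*(x - 1)*(x + 2) = 0.
  ⇒ x = -2, 1, 3

f''(x) = 3*x^2 - 4*x - 5
Second-derivative test at each critical point:
  f''(-2) = 15 > 0 → local minimum
  f''(1) = -6 < 0 → local maximum
  f''(3) = 10 > 0 → local minimum

Critical points: x = -2 (local minimum); x = 1 (local maximum); x = 3 (local minimum)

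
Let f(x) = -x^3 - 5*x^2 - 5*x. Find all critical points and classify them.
f'(x) = -3*x^2 - 10*x - 5

Solve f'(x) = 0:
  3*x^2 + 10*x + 5 = 0 has no rational roots; quadratic formula: x = (-10 ± √40)/6.
  ⇒ x = -5/3 - sqrt(10)/3 ≈ -2.7208, -5/3 + sqrt(10)/3 ≈ -0.6126

f''(x) = -6*x - 10
Second-derivative test at each critical point:
  f''(-2.7208) = 6.3246 > 0 → local minimum
  f''(-0.6126) = -6.3246 < 0 → local maximum

Critical points: x = -5/3 - sqrt(10)/3 ≈ -2.7208 (local minimum); x = -5/3 + sqrt(10)/3 ≈ -0.6126 (local maximum)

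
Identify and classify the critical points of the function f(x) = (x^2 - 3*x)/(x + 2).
f'(x) = (x^2 + 4*x - 6)/(x^2 + 4*x + 4)

Solve f'(x) = 0:
  f'(x) = (x^2 + 4*x - 6)/(x + 2)^2; the denominator is positive wherever f is defined, so f'(x) = 0 ⇔ x^2 + 4*x - 6 = 0.
  x^2 + 4*x - 6 = 0 has no rational roots; quadratic formula: x = (-4 ± √40)/2.
  ⇒ x = -sqrt(10) - 2 ≈ -5.1623, -2 + sqrt(10) ≈ 1.1623

f''(x) = 20/(x^3 + 6*x^2 + 12*x + 8)
Second-derivative test at each critical point:
  f''(-5.1623) = -0.6325 < 0 → local maximum
  f''(1.1623) = 0.6325 > 0 → local minimum

Critical points: x = -sqrt(10) - 2 ≈ -5.1623 (local maximum); x = -2 + sqrt(10) ≈ 1.1623 (local minimum)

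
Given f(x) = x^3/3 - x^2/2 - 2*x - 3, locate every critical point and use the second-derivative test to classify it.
f'(x) = x^2 - x - 2

Solve f'(x) = 0:
  Factor: x^2 - x - 2 = (x - 2)*(x + 1) = 0.
  ⇒ x = -1, 2

f''(x) = 2*x - 1
Second-derivative test at each critical point:
  f''(-1) = -3 < 0 → local maximum
  f''(2) = 3 > 0 → local minimum

Critical points: x = -1 (local maximum); x = 2 (local minimum)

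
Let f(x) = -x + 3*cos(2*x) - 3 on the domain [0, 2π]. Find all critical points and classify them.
f'(x) = -6*sin(2*x) - 1

Solve f'(x) = 0 on [0, 2π]:
  f'(x) = 0 ⇔ sin(2*x) = -1/6, i.e. 2*x = arcsin(-1/6) + 2nπ or 2*x = π − arcsin(-1/6) + 2nπ; keep the solutions lying in [0, 2π].
  ⇒ x = asin(1/6)/2 + pi/2 ≈ 1.6545, pi - asin(1/6)/2 ≈ 3.0579, asin(1/6)/2 + 3*pi/2 ≈ 4.7961, -asin(1/6)/2 + 2*pi ≈ 6.1995

f''(x) = -12*cos(2*x)
Second-derivative test at each critical point:
  f''(1.6545) = 11.8322 > 0 → local minimum
  f''(3.0579) = -11.8322 < 0 → local maximum
  f''(4.7961) = 11.8322 > 0 → local minimum
  f''(6.1995) = -11.8322 < 0 → local maximum

Critical points: x = asin(1/6)/2 + pi/2 ≈ 1.6545 (local minimum); x = pi - asin(1/6)/2 ≈ 3.0579 (local maximum); x = asin(1/6)/2 + 3*pi/2 ≈ 4.7961 (local minimum); x = -asin(1/6)/2 + 2*pi ≈ 6.1995 (local maximum)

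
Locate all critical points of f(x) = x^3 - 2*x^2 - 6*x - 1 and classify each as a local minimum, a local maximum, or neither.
f'(x) = 3*x^2 - 4*x - 6

Solve f'(x) = 0:
  3*x^2 - 4*x - 6 = 0 has no rational roots; quadratic formula: x = (4 ± √88)/6.
  ⇒ x = 2/3 - sqrt(22)/3 ≈ -0.8968, 2/3 + sqrt(22)/3 ≈ 2.2301

f''(x) = 6*x - 4
Second-derivative test at each critical point:
  f''(-0.8968) = -9.3808 < 0 → local maximum
  f''(2.2301) = 9.3808 > 0 → local minimum

Critical points: x = 2/3 - sqrt(22)/3 ≈ -0.8968 (local maximum); x = 2/3 + sqrt(22)/3 ≈ 2.2301 (local minimum)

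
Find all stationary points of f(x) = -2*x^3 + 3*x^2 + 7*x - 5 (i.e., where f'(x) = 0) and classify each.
f'(x) = -6*x^2 + 6*x + 7

Solve f'(x) = 0:
  6*x^2 - 6*x - 7 = 0 has no rational roots; quadratic formula: x = (6 ± √204)/12.
  ⇒ x = 1/2 - sqrt(51)/6 ≈ -0.6902, 1/2 + sqrt(51)/6 ≈ 1.6902

f''(x) = 6 - 12*x
Second-derivative test at each critical point:
  f''(-0.6902) = 14.2829 > 0 → local minimum
  f''(1.6902) = -14.2829 < 0 → local maximum

Critical points: x = 1/2 - sqrt(51)/6 ≈ -0.6902 (local minimum); x = 1/2 + sqrt(51)/6 ≈ 1.6902 (local maximum)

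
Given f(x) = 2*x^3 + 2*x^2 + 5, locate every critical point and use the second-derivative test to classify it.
f'(x) = 2*x*(3*x + 2)

Solve f'(x) = 0:
  Factor: 6*x^2 + 4*x = 2*x*(3*x + 2) = 0.
  ⇒ x = -2/3, 0

f''(x) = 12*x + 4
Second-derivative test at each critical point:
  f''(-2/3) = -4 < 0 → local maximum
  f''(0) = 4 > 0 → local minimum

Critical points: x = -2/3 (local maximum); x = 0 (local minimum)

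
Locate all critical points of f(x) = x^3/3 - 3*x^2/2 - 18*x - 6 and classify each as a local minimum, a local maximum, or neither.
f'(x) = x^2 - 3*x - 18

Solve f'(x) = 0:
  Factor: x^2 - 3*x - 18 = (x - 6)*(x + 3) = 0.
  ⇒ x = -3, 6

f''(x) = 2*x - 3
Second-derivative test at each critical point:
  f''(-3) = -9 < 0 → local maximum
  f''(6) = 9 > 0 → local minimum

Critical points: x = -3 (local maximum); x = 6 (local minimum)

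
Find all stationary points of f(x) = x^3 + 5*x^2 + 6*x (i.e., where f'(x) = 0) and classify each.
f'(x) = 3*x^2 + 10*x + 6

Solve f'(x) = 0:
  3*x^2 + 10*x + 6 = 0 has no rational roots; quadratic formula: x = (-10 ± √28)/6.
  ⇒ x = -5/3 - sqrt(7)/3 ≈ -2.5486, -5/3 + sqrt(7)/3 ≈ -0.7847

f''(x) = 6*x + 10
Second-derivative test at each critical point:
  f''(-2.5486) = -5.2915 < 0 → local maximum
  f''(-0.7847) = 5.2915 > 0 → local minimum

Critical points: x = -5/3 - sqrt(7)/3 ≈ -2.5486 (local maximum); x = -5/3 + sqrt(7)/3 ≈ -0.7847 (local minimum)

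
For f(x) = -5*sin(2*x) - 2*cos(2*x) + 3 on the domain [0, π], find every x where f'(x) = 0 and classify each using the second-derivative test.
f'(x) = 4*sin(2*x) - 10*cos(2*x)

Solve f'(x) = 0 on [0, π]:
  f'(x) = 0 ⇔ -5*cos(2*x) = -2*sin(2*x) ⇔ tan(2*x) = 5/2, i.e. 2*x = arctan(5/2) + nπ; keep the solutions lying in [0, π].
  ⇒ x = atan(5/2)/2 ≈ 0.5951, atan(5/2)/2 + pi/2 ≈ 2.1659

f''(x) = 20*sin(2*x) + 8*cos(2*x)
Second-derivative test at each critical point:
  f''(0.5951) = 21.5407 > 0 → local minimum
  f''(2.1659) = -21.5407 < 0 → local maximum

Critical points: x = atan(5/2)/2 ≈ 0.5951 (local minimum); x = atan(5/2)/2 + pi/2 ≈ 2.1659 (local maximum)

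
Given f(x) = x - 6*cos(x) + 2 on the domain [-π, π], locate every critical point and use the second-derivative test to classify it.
f'(x) = 6*sin(x) + 1

Solve f'(x) = 0 on [-π, π]:
  f'(x) = 0 ⇔ sin(x) = -1/6, i.e. x = arcsin(-1/6) + 2nπ or x = π − arcsin(-1/6) + 2nπ; keep the solutions lying in [-π, π].
  ⇒ x = -pi + asin(1/6) ≈ -2.9741, -asin(1/6) ≈ -0.1674

f''(x) = 6*cos(x)
Second-derivative test at each critical point:
  f''(-2.9741) = -5.9161 < 0 → local maximum
  f''(-0.1674) = 5.9161 > 0 → local minimum

Critical points: x = -pi + asin(1/6) ≈ -2.9741 (local maximum); x = -asin(1/6) ≈ -0.1674 (local minimum)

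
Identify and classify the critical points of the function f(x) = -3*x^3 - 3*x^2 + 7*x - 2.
f'(x) = -9*x^2 - 6*x + 7

Solve f'(x) = 0:
  9*x^2 + 6*x - 7 = 0 has no rational roots; quadratic formula: x = (-6 ± √288)/18.
  ⇒ x = -2*sqrt(2)/3 - 1/3 ≈ -1.2761, -1/3 + 2*sqrt(2)/3 ≈ 0.6095

f''(x) = -18*x - 6
Second-derivative test at each critical point:
  f''(-1.2761) = 16.9706 > 0 → local minimum
  f''(0.6095) = -16.9706 < 0 → local maximum

Critical points: x = -2*sqrt(2)/3 - 1/3 ≈ -1.2761 (local minimum); x = -1/3 + 2*sqrt(2)/3 ≈ 0.6095 (local maximum)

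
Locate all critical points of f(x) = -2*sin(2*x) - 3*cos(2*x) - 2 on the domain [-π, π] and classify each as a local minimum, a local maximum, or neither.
f'(x) = 6*sin(2*x) - 4*cos(2*x)

Solve f'(x) = 0 on [-π, π]:
  f'(x) = 0 ⇔ -2*cos(2*x) = -3*sin(2*x) ⇔ tan(2*x) = 2/3, i.e. 2*x = arctan(2/3) + nπ; keep the solutions lying in [-π, π].
  ⇒ x = -pi + atan(2/3)/2 ≈ -2.8476, -pi/2 + atan(2/3)/2 ≈ -1.2768, atan(2/3)/2 ≈ 0.2940, atan(2/3)/2 + pi/2 ≈ 1.8648

f''(x) = 8*sin(2*x) + 12*cos(2*x)
Second-derivative test at each critical point:
  f''(-2.8476) = 14.4222 > 0 → local minimum
  f''(-1.2768) = -14.4222 < 0 → local maximum
  f''(0.2940) = 14.4222 > 0 → local minimum
  f''(1.8648) = -14.4222 < 0 → local maximum

Critical points: x = -pi + atan(2/3)/2 ≈ -2.8476 (local minimum); x = -pi/2 + atan(2/3)/2 ≈ -1.2768 (local maximum); x = atan(2/3)/2 ≈ 0.2940 (local minimum); x = atan(2/3)/2 + pi/2 ≈ 1.8648 (local maximum)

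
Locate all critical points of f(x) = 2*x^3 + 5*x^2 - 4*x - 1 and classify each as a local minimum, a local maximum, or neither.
f'(x) = 6*x^2 + 10*x - 4

Solve f'(x) = 0:
  Factor: 6*x^2 + 10*x - 4 = 2*(x + 2)*(3*x - 1) = 0.
  ⇒ x = -2, 1/3

f''(x) = 12*x + 10
Second-derivative test at each critical point:
  f''(-2) = -14 < 0 → local maximum
  f''(1/3) = 14 > 0 → local minimum

Critical points: x = -2 (local maximum); x = 1/3 (local minimum)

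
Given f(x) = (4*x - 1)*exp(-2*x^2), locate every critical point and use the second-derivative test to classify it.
f'(x) = 4*(-x*(4*x - 1) + 1)*exp(-2*x^2)

Solve f'(x) = 0:
  f'(x) = (-16*x^2 + 4*x + 4)·exp(-2*x^2) and exp(-2*x^2) > 0 for every x, so f'(x) = 0 ⇔ -16*x^2 + 4*x + 4 = 0.
  Factor: -16*x^2 + 4*x + 4 = -4*(4*x^2 - x - 1); 4*x^2 - x - 1 = 0 has no rational roots; quadratic formula: x = (1 ± √17)/8.
  ⇒ x = 1/8 - sqrt(17)/8 ≈ -0.3904, 1/8 + sqrt(17)/8 ≈ 0.6404

f''(x) = 4*(4*x^2*(4*x - 1) - 12*x + 1)*exp(-2*x^2)
Second-derivative test at each critical point:
  f''(-0.3904) = 12.1593 > 0 → local minimum
  f''(0.6404) = -7.2624 < 0 → local maximum

Critical points: x = 1/8 - sqrt(17)/8 ≈ -0.3904 (local minimum); x = 1/8 + sqrt(17)/8 ≈ 0.6404 (local maximum)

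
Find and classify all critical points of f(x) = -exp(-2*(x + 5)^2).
f'(x) = 4*(x + 5)*exp(-2*(x + 5)^2)

Solve f'(x) = 0:
  f'(x) = (4*x + 20)·exp(-2*(x + 5)^2) and exp(-2*(x + 5)^2) > 0 for every x, so f'(x) = 0 ⇔ 4*x + 20 = 0.
  Factor: 4*x + 20 = 4*(x + 5) = 0.
  ⇒ x = -5

f''(x) = 4*(1 - 4*(x + 5)^2)*exp(-2*(x + 5)^2)
Second-derivative test at each critical point:
  f''(-5) = 4 > 0 → local minimum

Critical points: x = -5 (local minimum)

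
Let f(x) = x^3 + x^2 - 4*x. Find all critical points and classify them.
f'(x) = 3*x^2 + 2*x - 4

Solve f'(x) = 0:
  3*x^2 + 2*x - 4 = 0 has no rational roots; quadratic formula: x = (-2 ± √52)/6.
  ⇒ x = -sqrt(13)/3 - 1/3 ≈ -1.5352, -1/3 + sqrt(13)/3 ≈ 0.8685

f''(x) = 6*x + 2
Second-derivative test at each critical point:
  f''(-1.5352) = -7.2111 < 0 → local maximum
  f''(0.8685) = 7.2111 > 0 → local minimum

Critical points: x = -sqrt(13)/3 - 1/3 ≈ -1.5352 (local maximum); x = -1/3 + sqrt(13)/3 ≈ 0.8685 (local minimum)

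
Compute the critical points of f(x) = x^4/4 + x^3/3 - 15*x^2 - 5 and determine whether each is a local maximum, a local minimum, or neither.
f'(x) = x*(x^2 + x - 30)

Solve f'(x) = 0:
  Factor: x^3 + x^2 - 30*x = x*(x - 5)*(x + 6) = 0.
  ⇒ x = -6, 0, 5

f''(x) = 3*x^2 + 2*x - 30
Second-derivative test at each critical point:
  f''(-6) = 66 > 0 → local minimum
  f''(0) = -30 < 0 → local maximum
  f''(5) = 55 > 0 → local minimum

Critical points: x = -6 (local minimum); x = 0 (local maximum); x = 5 (local minimum)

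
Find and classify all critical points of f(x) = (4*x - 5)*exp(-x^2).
f'(x) = 2*(-x*(4*x - 5) + 2)*exp(-x^2)

Solve f'(x) = 0:
  f'(x) = (-8*x^2 + 10*x + 4)·exp(-x^2) and exp(-x^2) > 0 for every x, so f'(x) = 0 ⇔ -8*x^2 + 10*x + 4 = 0.
  Factor: -8*x^2 + 10*x + 4 = -2*(4*x^2 - 5*x - 2); 4*x^2 - 5*x - 2 = 0 has no rational roots; quadratic formula: x = (5 ± √57)/8.
  ⇒ x = 5/8 - sqrt(57)/8 ≈ -0.3187, 5/8 + sqrt(57)/8 ≈ 1.5687

f''(x) = 2*(2*x^2*(4*x - 5) - 12*x + 5)*exp(-x^2)
Second-derivative test at each critical point:
  f''(-0.3187) = 13.6411 > 0 → local minimum
  f''(1.5687) = -1.2889 < 0 → local maximum

Critical points: x = 5/8 - sqrt(57)/8 ≈ -0.3187 (local minimum); x = 5/8 + sqrt(57)/8 ≈ 1.5687 (local maximum)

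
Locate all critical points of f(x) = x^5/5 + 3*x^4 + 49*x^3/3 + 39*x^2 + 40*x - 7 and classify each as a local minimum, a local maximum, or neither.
f'(x) = x^4 + 12*x^3 + 49*x^2 + 78*x + 40

Solve f'(x) = 0:
  Factor: x^4 + 12*x^3 + 49*x^2 + 78*x + 40 = (x + 1)*(x + 2)*(x + 4)*(x + 5) = 0.
  ⇒ x = -5, -4, -2, -1

f''(x) = 4*x^3 + 36*x^2 + 98*x + 78
Second-derivative test at each critical point:
  f''(-5) = -12 < 0 → local maximum
  f''(-4) = 6 > 0 → local minimum
  f''(-2) = -6 < 0 → local maximum
  f''(-1) = 12 > 0 → local minimum

Critical points: x = -5 (local maximum); x = -4 (local minimum); x = -2 (local maximum); x = -1 (local minimum)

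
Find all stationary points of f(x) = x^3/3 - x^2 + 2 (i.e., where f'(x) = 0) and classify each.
f'(x) = x*(x - 2)

Solve f'(x) = 0:
  Factor: x^2 - 2*x = x*(x - 2) = 0.
  ⇒ x = 0, 2

f''(x) = 2*x - 2
Second-derivative test at each critical point:
  f''(0) = -2 < 0 → local maximum
  f''(2) = 2 > 0 → local minimum

Critical points: x = 0 (local maximum); x = 2 (local minimum)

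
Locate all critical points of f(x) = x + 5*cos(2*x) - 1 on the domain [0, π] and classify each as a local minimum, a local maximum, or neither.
f'(x) = 1 - 10*sin(2*x)

Solve f'(x) = 0 on [0, π]:
  f'(x) = 0 ⇔ sin(2*x) = 1/10, i.e. 2*x = arcsin(1/10) + 2nπ or 2*x = π − arcsin(1/10) + 2nπ; keep the solutions lying in [0, π].
  ⇒ x = asin(1/10)/2 ≈ 0.0501, -asin(1/10)/2 + pi/2 ≈ 1.5207

f''(x) = -20*cos(2*x)
Second-derivative test at each critical point:
  f''(0.0501) = -19.8997 < 0 → local maximum
  f''(1.5207) = 19.8997 > 0 → local minimum

Critical points: x = asin(1/10)/2 ≈ 0.0501 (local maximum); x = -asin(1/10)/2 + pi/2 ≈ 1.5207 (local minimum)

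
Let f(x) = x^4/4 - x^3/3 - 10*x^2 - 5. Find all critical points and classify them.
f'(x) = x*(x^2 - x - 20)

Solve f'(x) = 0:
  Factor: x^3 - x^2 - 20*x = x*(x - 5)*(x + 4) = 0.
  ⇒ x = -4, 0, 5

f''(x) = 3*x^2 - 2*x - 20
Second-derivative test at each critical point:
  f''(-4) = 36 > 0 → local minimum
  f''(0) = -20 < 0 → local maximum
  f''(5) = 45 > 0 → local minimum

Critical points: x = -4 (local minimum); x = 0 (local maximum); x = 5 (local minimum)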